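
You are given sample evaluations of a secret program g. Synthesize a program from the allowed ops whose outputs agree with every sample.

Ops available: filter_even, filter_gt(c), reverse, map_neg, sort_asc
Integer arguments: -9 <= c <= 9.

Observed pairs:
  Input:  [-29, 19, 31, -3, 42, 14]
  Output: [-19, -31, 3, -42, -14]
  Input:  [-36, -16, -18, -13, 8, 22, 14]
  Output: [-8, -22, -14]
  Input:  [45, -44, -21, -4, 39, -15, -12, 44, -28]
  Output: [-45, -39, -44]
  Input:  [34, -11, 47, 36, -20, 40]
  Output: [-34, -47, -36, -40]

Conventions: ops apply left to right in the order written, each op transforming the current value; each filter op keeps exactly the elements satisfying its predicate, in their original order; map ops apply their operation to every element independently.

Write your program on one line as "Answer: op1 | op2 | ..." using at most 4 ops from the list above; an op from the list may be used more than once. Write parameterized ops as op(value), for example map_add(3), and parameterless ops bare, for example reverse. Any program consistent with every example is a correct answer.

reverse | filter_gt(-4) | map_neg | reverse

Check, running the answer program on each example:
  [-29, 19, 31, -3, 42, 14] -> [14, 42, -3, 31, 19, -29] -> [14, 42, -3, 31, 19] -> [-14, -42, 3, -31, -19] -> [-19, -31, 3, -42, -14]
  [-36, -16, -18, -13, 8, 22, 14] -> [14, 22, 8, -13, -18, -16, -36] -> [14, 22, 8] -> [-14, -22, -8] -> [-8, -22, -14]
  [45, -44, -21, -4, 39, -15, -12, 44, -28] -> [-28, 44, -12, -15, 39, -4, -21, -44, 45] -> [44, 39, 45] -> [-44, -39, -45] -> [-45, -39, -44]
  [34, -11, 47, 36, -20, 40] -> [40, -20, 36, 47, -11, 34] -> [40, 36, 47, 34] -> [-40, -36, -47, -34] -> [-34, -47, -36, -40]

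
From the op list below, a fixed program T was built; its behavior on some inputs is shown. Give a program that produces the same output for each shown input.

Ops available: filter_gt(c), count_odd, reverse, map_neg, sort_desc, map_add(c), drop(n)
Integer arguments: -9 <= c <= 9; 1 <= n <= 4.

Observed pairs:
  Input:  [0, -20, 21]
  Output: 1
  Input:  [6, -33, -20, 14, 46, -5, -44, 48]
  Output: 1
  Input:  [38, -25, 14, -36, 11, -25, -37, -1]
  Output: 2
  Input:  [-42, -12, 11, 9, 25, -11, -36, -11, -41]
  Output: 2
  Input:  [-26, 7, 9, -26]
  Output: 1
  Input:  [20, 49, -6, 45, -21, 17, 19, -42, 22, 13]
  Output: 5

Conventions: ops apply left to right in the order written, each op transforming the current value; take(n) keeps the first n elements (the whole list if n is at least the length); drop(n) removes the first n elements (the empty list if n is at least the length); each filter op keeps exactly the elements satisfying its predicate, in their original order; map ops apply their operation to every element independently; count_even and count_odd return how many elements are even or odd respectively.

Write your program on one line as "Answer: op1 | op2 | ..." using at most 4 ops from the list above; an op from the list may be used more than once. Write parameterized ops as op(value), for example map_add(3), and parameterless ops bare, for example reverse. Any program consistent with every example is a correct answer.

filter_gt(-7) | drop(1) | count_odd

Check, running the answer program on each example:
  [0, -20, 21] -> [0, 21] -> [21] -> 1
  [6, -33, -20, 14, 46, -5, -44, 48] -> [6, 14, 46, -5, 48] -> [14, 46, -5, 48] -> 1
  [38, -25, 14, -36, 11, -25, -37, -1] -> [38, 14, 11, -1] -> [14, 11, -1] -> 2
  [-42, -12, 11, 9, 25, -11, -36, -11, -41] -> [11, 9, 25] -> [9, 25] -> 2
  [-26, 7, 9, -26] -> [7, 9] -> [9] -> 1
  [20, 49, -6, 45, -21, 17, 19, -42, 22, 13] -> [20, 49, -6, 45, 17, 19, 22, 13] -> [49, -6, 45, 17, 19, 22, 13] -> 5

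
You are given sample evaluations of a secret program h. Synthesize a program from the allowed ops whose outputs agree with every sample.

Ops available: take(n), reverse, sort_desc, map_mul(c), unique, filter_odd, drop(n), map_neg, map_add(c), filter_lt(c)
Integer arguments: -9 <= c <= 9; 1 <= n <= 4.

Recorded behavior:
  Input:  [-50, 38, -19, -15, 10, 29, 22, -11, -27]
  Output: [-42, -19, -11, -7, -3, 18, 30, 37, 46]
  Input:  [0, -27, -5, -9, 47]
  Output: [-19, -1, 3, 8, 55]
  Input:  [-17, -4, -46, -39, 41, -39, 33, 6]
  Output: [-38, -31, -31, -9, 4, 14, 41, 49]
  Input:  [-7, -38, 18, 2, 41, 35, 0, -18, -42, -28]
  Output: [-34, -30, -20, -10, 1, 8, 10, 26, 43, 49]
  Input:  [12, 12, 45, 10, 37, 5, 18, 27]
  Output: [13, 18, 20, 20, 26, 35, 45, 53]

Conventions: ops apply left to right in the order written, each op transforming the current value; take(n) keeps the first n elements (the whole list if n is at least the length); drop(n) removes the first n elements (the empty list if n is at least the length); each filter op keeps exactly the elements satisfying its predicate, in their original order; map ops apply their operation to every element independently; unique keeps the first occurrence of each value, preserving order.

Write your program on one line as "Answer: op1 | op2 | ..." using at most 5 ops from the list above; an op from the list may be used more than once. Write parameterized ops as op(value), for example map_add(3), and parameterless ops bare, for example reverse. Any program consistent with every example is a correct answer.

sort_desc | map_add(3) | map_add(5) | reverse

Check, running the answer program on each example:
  [-50, 38, -19, -15, 10, 29, 22, -11, -27] -> [38, 29, 22, 10, -11, -15, -19, -27, -50] -> [41, 32, 25, 13, -8, -12, -16, -24, -47] -> [46, 37, 30, 18, -3, -7, -11, -19, -42] -> [-42, -19, -11, -7, -3, 18, 30, 37, 46]
  [0, -27, -5, -9, 47] -> [47, 0, -5, -9, -27] -> [50, 3, -2, -6, -24] -> [55, 8, 3, -1, -19] -> [-19, -1, 3, 8, 55]
  [-17, -4, -46, -39, 41, -39, 33, 6] -> [41, 33, 6, -4, -17, -39, -39, -46] -> [44, 36, 9, -1, -14, -36, -36, -43] -> [49, 41, 14, 4, -9, -31, -31, -38] -> [-38, -31, -31, -9, 4, 14, 41, 49]
  [-7, -38, 18, 2, 41, 35, 0, -18, -42, -28] -> [41, 35, 18, 2, 0, -7, -18, -28, -38, -42] -> [44, 38, 21, 5, 3, -4, -15, -25, -35, -39] -> [49, 43, 26, 10, 8, 1, -10, -20, -30, -34] -> [-34, -30, -20, -10, 1, 8, 10, 26, 43, 49]
  [12, 12, 45, 10, 37, 5, 18, 27] -> [45, 37, 27, 18, 12, 12, 10, 5] -> [48, 40, 30, 21, 15, 15, 13, 8] -> [53, 45, 35, 26, 20, 20, 18, 13] -> [13, 18, 20, 20, 26, 35, 45, 53]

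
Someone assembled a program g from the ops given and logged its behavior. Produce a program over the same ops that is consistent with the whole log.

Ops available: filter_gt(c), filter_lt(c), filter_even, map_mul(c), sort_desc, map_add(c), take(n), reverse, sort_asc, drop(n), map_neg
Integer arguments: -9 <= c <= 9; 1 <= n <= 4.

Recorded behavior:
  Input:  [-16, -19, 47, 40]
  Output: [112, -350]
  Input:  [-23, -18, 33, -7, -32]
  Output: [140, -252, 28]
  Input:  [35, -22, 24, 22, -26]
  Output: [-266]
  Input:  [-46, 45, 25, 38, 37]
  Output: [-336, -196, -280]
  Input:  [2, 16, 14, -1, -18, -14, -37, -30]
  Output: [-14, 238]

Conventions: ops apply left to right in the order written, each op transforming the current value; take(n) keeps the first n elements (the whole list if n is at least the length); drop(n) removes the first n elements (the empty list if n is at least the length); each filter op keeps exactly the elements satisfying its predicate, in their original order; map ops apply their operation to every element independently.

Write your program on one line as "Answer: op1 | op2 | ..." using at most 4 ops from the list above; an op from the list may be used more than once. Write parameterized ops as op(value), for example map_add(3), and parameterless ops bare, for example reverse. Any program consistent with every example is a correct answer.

map_add(3) | map_mul(7) | filter_even | map_neg

Check, running the answer program on each example:
  [-16, -19, 47, 40] -> [-13, -16, 50, 43] -> [-91, -112, 350, 301] -> [-112, 350] -> [112, -350]
  [-23, -18, 33, -7, -32] -> [-20, -15, 36, -4, -29] -> [-140, -105, 252, -28, -203] -> [-140, 252, -28] -> [140, -252, 28]
  [35, -22, 24, 22, -26] -> [38, -19, 27, 25, -23] -> [266, -133, 189, 175, -161] -> [266] -> [-266]
  [-46, 45, 25, 38, 37] -> [-43, 48, 28, 41, 40] -> [-301, 336, 196, 287, 280] -> [336, 196, 280] -> [-336, -196, -280]
  [2, 16, 14, -1, -18, -14, -37, -30] -> [5, 19, 17, 2, -15, -11, -34, -27] -> [35, 133, 119, 14, -105, -77, -238, -189] -> [14, -238] -> [-14, 238]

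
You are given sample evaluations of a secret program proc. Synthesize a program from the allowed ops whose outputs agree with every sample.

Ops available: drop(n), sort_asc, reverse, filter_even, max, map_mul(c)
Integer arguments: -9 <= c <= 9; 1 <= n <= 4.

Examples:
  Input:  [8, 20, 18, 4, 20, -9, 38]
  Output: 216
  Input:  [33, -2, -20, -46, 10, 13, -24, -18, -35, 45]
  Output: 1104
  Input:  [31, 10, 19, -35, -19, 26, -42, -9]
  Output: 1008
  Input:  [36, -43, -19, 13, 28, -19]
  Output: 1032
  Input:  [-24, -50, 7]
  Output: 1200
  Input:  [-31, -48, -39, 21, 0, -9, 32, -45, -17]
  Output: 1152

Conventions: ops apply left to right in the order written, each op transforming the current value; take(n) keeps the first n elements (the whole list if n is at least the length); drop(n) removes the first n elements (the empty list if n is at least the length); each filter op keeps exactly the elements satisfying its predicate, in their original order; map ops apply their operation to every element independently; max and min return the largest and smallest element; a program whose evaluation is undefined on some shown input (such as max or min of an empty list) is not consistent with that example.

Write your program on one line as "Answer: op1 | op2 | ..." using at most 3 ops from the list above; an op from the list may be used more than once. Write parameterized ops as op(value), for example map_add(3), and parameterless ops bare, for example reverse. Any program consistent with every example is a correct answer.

map_mul(8) | map_mul(-3) | max

Check, running the answer program on each example:
  [8, 20, 18, 4, 20, -9, 38] -> [64, 160, 144, 32, 160, -72, 304] -> [-192, -480, -432, -96, -480, 216, -912] -> 216
  [33, -2, -20, -46, 10, 13, -24, -18, -35, 45] -> [264, -16, -160, -368, 80, 104, -192, -144, -280, 360] -> [-792, 48, 480, 1104, -240, -312, 576, 432, 840, -1080] -> 1104
  [31, 10, 19, -35, -19, 26, -42, -9] -> [248, 80, 152, -280, -152, 208, -336, -72] -> [-744, -240, -456, 840, 456, -624, 1008, 216] -> 1008
  [36, -43, -19, 13, 28, -19] -> [288, -344, -152, 104, 224, -152] -> [-864, 1032, 456, -312, -672, 456] -> 1032
  [-24, -50, 7] -> [-192, -400, 56] -> [576, 1200, -168] -> 1200
  [-31, -48, -39, 21, 0, -9, 32, -45, -17] -> [-248, -384, -312, 168, 0, -72, 256, -360, -136] -> [744, 1152, 936, -504, 0, 216, -768, 1080, 408] -> 1152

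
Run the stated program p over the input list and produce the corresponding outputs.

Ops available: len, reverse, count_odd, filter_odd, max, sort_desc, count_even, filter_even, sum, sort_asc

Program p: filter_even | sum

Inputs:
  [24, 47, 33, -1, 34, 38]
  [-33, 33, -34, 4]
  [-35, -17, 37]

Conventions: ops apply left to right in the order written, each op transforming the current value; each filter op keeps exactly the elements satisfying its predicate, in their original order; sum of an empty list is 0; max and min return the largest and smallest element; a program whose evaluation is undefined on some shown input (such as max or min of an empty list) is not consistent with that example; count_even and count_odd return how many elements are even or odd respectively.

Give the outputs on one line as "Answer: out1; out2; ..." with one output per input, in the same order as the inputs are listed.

Execution, op by op:
  [24, 47, 33, -1, 34, 38] -> [24, 34, 38] -> 96
  [-33, 33, -34, 4] -> [-34, 4] -> -30
  [-35, -17, 37] -> [] -> 0

96; -30; 0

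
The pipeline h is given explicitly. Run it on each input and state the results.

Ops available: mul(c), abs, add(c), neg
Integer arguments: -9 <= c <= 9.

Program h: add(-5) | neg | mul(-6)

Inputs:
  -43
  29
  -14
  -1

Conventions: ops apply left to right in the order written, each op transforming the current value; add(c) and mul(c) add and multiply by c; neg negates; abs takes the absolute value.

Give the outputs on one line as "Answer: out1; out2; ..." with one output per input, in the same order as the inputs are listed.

Execution, op by op:
  -43 -> -48 -> 48 -> -288
  29 -> 24 -> -24 -> 144
  -14 -> -19 -> 19 -> -114
  -1 -> -6 -> 6 -> -36

-288; 144; -114; -36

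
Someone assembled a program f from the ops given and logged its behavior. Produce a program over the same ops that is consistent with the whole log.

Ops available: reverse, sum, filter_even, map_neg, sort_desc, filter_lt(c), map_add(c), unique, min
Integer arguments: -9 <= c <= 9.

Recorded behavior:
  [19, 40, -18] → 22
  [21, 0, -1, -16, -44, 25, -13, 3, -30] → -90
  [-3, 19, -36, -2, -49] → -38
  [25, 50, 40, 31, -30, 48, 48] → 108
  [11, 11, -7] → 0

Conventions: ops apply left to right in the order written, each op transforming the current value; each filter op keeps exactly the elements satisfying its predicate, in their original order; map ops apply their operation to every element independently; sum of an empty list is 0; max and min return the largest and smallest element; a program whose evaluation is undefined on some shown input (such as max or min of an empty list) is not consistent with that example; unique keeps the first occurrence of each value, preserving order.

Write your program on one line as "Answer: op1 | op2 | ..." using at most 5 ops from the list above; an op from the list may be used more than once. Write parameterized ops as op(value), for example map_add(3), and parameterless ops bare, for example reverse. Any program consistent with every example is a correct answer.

filter_even | sort_desc | unique | sum

Check, running the answer program on each example:
  [19, 40, -18] -> [40, -18] -> [40, -18] -> [40, -18] -> 22
  [21, 0, -1, -16, -44, 25, -13, 3, -30] -> [0, -16, -44, -30] -> [0, -16, -30, -44] -> [0, -16, -30, -44] -> -90
  [-3, 19, -36, -2, -49] -> [-36, -2] -> [-2, -36] -> [-2, -36] -> -38
  [25, 50, 40, 31, -30, 48, 48] -> [50, 40, -30, 48, 48] -> [50, 48, 48, 40, -30] -> [50, 48, 40, -30] -> 108
  [11, 11, -7] -> [] -> [] -> [] -> 0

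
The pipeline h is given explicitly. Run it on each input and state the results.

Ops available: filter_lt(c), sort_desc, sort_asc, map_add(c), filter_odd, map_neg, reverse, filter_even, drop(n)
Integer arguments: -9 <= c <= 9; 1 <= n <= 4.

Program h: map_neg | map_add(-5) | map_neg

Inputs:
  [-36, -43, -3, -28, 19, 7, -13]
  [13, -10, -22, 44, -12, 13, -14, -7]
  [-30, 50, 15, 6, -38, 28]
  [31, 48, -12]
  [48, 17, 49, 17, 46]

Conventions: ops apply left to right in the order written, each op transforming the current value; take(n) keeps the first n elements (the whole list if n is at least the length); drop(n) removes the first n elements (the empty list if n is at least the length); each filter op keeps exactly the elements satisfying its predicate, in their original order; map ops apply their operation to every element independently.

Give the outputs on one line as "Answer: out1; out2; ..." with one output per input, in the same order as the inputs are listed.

Execution, op by op:
  [-36, -43, -3, -28, 19, 7, -13] -> [36, 43, 3, 28, -19, -7, 13] -> [31, 38, -2, 23, -24, -12, 8] -> [-31, -38, 2, -23, 24, 12, -8]
  [13, -10, -22, 44, -12, 13, -14, -7] -> [-13, 10, 22, -44, 12, -13, 14, 7] -> [-18, 5, 17, -49, 7, -18, 9, 2] -> [18, -5, -17, 49, -7, 18, -9, -2]
  [-30, 50, 15, 6, -38, 28] -> [30, -50, -15, -6, 38, -28] -> [25, -55, -20, -11, 33, -33] -> [-25, 55, 20, 11, -33, 33]
  [31, 48, -12] -> [-31, -48, 12] -> [-36, -53, 7] -> [36, 53, -7]
  [48, 17, 49, 17, 46] -> [-48, -17, -49, -17, -46] -> [-53, -22, -54, -22, -51] -> [53, 22, 54, 22, 51]

[-31, -38, 2, -23, 24, 12, -8]; [18, -5, -17, 49, -7, 18, -9, -2]; [-25, 55, 20, 11, -33, 33]; [36, 53, -7]; [53, 22, 54, 22, 51]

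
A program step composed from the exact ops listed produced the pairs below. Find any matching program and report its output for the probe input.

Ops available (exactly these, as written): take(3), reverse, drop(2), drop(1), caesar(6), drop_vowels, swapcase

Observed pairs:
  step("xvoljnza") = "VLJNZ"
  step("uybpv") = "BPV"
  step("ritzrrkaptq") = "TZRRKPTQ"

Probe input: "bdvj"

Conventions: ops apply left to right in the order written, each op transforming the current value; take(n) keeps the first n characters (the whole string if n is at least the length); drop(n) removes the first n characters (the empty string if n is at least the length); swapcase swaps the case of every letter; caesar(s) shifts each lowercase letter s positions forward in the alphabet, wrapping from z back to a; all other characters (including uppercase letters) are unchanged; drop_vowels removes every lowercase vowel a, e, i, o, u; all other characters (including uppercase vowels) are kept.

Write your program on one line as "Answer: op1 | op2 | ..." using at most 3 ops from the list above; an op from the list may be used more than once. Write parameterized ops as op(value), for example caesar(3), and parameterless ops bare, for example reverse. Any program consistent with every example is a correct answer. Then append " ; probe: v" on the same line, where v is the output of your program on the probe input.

drop_vowels | drop(1) | swapcase ; probe: "DVJ"

Check, running the answer program on each example:
  "xvoljnza" -> "xvljnz" -> "vljnz" -> "VLJNZ"
  "uybpv" -> "ybpv" -> "bpv" -> "BPV"
  "ritzrrkaptq" -> "rtzrrkptq" -> "tzrrkptq" -> "TZRRKPTQ"
  probe: "bdvj" -> "bdvj" -> "dvj" -> "DVJ"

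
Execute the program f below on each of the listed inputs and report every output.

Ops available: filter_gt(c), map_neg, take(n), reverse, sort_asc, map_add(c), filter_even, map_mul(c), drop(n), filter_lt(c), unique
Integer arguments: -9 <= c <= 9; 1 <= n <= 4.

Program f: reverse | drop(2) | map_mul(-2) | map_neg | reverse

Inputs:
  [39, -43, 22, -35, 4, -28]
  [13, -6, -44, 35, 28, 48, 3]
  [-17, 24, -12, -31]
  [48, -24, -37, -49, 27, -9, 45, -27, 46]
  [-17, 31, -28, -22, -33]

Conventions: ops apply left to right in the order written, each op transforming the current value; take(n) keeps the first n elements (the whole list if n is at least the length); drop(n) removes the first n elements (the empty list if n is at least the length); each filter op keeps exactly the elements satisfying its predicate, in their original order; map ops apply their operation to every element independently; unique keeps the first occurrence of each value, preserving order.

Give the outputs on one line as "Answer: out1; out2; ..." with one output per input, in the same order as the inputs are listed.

[78, -86, 44, -70]; [26, -12, -88, 70, 56]; [-34, 48]; [96, -48, -74, -98, 54, -18, 90]; [-34, 62, -56]

Execution, op by op:
  [39, -43, 22, -35, 4, -28] -> [-28, 4, -35, 22, -43, 39] -> [-35, 22, -43, 39] -> [70, -44, 86, -78] -> [-70, 44, -86, 78] -> [78, -86, 44, -70]
  [13, -6, -44, 35, 28, 48, 3] -> [3, 48, 28, 35, -44, -6, 13] -> [28, 35, -44, -6, 13] -> [-56, -70, 88, 12, -26] -> [56, 70, -88, -12, 26] -> [26, -12, -88, 70, 56]
  [-17, 24, -12, -31] -> [-31, -12, 24, -17] -> [24, -17] -> [-48, 34] -> [48, -34] -> [-34, 48]
  [48, -24, -37, -49, 27, -9, 45, -27, 46] -> [46, -27, 45, -9, 27, -49, -37, -24, 48] -> [45, -9, 27, -49, -37, -24, 48] -> [-90, 18, -54, 98, 74, 48, -96] -> [90, -18, 54, -98, -74, -48, 96] -> [96, -48, -74, -98, 54, -18, 90]
  [-17, 31, -28, -22, -33] -> [-33, -22, -28, 31, -17] -> [-28, 31, -17] -> [56, -62, 34] -> [-56, 62, -34] -> [-34, 62, -56]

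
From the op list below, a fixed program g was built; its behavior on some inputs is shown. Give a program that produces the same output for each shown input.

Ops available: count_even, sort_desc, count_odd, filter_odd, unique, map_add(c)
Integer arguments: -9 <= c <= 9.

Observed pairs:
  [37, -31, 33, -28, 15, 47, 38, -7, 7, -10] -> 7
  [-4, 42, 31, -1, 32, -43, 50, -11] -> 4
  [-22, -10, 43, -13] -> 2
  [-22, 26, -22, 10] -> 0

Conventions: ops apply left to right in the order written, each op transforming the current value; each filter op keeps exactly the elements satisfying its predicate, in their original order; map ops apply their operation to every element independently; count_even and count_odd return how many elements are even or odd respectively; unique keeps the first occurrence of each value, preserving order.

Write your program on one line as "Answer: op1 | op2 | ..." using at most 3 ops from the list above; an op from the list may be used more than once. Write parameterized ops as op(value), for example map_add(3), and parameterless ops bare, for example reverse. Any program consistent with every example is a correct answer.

filter_odd | map_add(-9) | count_even

Check, running the answer program on each example:
  [37, -31, 33, -28, 15, 47, 38, -7, 7, -10] -> [37, -31, 33, 15, 47, -7, 7] -> [28, -40, 24, 6, 38, -16, -2] -> 7
  [-4, 42, 31, -1, 32, -43, 50, -11] -> [31, -1, -43, -11] -> [22, -10, -52, -20] -> 4
  [-22, -10, 43, -13] -> [43, -13] -> [34, -22] -> 2
  [-22, 26, -22, 10] -> [] -> [] -> 0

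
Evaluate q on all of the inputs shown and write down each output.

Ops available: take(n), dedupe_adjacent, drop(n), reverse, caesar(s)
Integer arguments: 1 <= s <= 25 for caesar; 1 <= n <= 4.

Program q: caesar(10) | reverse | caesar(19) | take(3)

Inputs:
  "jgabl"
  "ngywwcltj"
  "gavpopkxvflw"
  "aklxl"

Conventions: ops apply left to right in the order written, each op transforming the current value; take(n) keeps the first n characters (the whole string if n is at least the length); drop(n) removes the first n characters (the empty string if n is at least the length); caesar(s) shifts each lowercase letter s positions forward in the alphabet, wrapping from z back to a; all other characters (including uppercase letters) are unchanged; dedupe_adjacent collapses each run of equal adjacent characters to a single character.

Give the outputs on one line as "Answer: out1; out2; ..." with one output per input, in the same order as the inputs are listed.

Execution, op by op:
  "jgabl" -> "tqklv" -> "vlkqt" -> "oedjm" -> "oed"
  "ngywwcltj" -> "xqiggmvdt" -> "tdvmggiqx" -> "mwofzzbjq" -> "mwo"
  "gavpopkxvflw" -> "qkfzyzuhfpvg" -> "gvpfhuzyzfkq" -> "zoiyansrsydj" -> "zoi"
  "aklxl" -> "kuvhv" -> "vhvuk" -> "oaond" -> "oao"

"oed"; "mwo"; "zoi"; "oao"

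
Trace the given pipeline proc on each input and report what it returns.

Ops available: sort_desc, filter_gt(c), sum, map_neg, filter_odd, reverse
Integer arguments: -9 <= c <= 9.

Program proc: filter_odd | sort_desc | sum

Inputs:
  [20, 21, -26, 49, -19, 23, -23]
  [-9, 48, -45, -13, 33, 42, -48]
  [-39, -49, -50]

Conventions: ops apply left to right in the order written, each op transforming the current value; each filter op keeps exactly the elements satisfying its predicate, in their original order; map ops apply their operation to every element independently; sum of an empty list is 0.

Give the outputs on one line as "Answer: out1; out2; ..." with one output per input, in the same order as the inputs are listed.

51; -34; -88

Execution, op by op:
  [20, 21, -26, 49, -19, 23, -23] -> [21, 49, -19, 23, -23] -> [49, 23, 21, -19, -23] -> 51
  [-9, 48, -45, -13, 33, 42, -48] -> [-9, -45, -13, 33] -> [33, -9, -13, -45] -> -34
  [-39, -49, -50] -> [-39, -49] -> [-39, -49] -> -88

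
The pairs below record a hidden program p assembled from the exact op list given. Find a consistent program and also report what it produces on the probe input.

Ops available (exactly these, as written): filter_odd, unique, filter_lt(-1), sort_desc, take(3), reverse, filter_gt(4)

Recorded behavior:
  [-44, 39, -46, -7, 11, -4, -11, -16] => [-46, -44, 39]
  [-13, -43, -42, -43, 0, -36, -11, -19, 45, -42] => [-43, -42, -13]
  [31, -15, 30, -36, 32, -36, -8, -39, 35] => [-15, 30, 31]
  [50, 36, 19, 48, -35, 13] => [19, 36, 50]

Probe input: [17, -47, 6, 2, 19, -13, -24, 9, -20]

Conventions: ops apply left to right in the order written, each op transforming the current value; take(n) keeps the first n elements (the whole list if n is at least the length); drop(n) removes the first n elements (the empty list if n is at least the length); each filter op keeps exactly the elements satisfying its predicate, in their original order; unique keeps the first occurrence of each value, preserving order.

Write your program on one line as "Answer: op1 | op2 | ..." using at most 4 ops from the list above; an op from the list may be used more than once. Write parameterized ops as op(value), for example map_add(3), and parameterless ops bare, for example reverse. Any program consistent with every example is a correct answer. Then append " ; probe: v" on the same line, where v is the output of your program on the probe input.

take(3) | sort_desc | reverse ; probe: [-47, 6, 17]

Check, running the answer program on each example:
  [-44, 39, -46, -7, 11, -4, -11, -16] -> [-44, 39, -46] -> [39, -44, -46] -> [-46, -44, 39]
  [-13, -43, -42, -43, 0, -36, -11, -19, 45, -42] -> [-13, -43, -42] -> [-13, -42, -43] -> [-43, -42, -13]
  [31, -15, 30, -36, 32, -36, -8, -39, 35] -> [31, -15, 30] -> [31, 30, -15] -> [-15, 30, 31]
  [50, 36, 19, 48, -35, 13] -> [50, 36, 19] -> [50, 36, 19] -> [19, 36, 50]
  probe: [17, -47, 6, 2, 19, -13, -24, 9, -20] -> [17, -47, 6] -> [17, 6, -47] -> [-47, 6, 17]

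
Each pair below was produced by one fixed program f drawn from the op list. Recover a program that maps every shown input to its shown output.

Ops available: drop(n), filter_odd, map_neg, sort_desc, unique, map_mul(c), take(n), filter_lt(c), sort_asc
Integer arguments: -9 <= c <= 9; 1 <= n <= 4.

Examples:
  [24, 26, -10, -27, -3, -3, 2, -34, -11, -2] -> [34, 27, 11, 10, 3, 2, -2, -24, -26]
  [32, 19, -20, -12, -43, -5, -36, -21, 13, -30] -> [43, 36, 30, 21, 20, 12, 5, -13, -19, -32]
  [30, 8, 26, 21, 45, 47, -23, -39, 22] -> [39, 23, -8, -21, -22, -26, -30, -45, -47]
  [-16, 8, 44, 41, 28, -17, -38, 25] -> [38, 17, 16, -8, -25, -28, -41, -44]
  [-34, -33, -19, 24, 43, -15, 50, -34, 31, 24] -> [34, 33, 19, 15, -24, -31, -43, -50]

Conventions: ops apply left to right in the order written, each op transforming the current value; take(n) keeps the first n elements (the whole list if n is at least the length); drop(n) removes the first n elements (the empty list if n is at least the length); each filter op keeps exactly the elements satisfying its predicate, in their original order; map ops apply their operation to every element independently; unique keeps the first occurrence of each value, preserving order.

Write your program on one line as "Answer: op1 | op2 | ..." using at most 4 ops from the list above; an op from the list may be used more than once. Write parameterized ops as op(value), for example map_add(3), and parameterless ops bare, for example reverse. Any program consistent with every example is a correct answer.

sort_asc | unique | map_neg

Check, running the answer program on each example:
  [24, 26, -10, -27, -3, -3, 2, -34, -11, -2] -> [-34, -27, -11, -10, -3, -3, -2, 2, 24, 26] -> [-34, -27, -11, -10, -3, -2, 2, 24, 26] -> [34, 27, 11, 10, 3, 2, -2, -24, -26]
  [32, 19, -20, -12, -43, -5, -36, -21, 13, -30] -> [-43, -36, -30, -21, -20, -12, -5, 13, 19, 32] -> [-43, -36, -30, -21, -20, -12, -5, 13, 19, 32] -> [43, 36, 30, 21, 20, 12, 5, -13, -19, -32]
  [30, 8, 26, 21, 45, 47, -23, -39, 22] -> [-39, -23, 8, 21, 22, 26, 30, 45, 47] -> [-39, -23, 8, 21, 22, 26, 30, 45, 47] -> [39, 23, -8, -21, -22, -26, -30, -45, -47]
  [-16, 8, 44, 41, 28, -17, -38, 25] -> [-38, -17, -16, 8, 25, 28, 41, 44] -> [-38, -17, -16, 8, 25, 28, 41, 44] -> [38, 17, 16, -8, -25, -28, -41, -44]
  [-34, -33, -19, 24, 43, -15, 50, -34, 31, 24] -> [-34, -34, -33, -19, -15, 24, 24, 31, 43, 50] -> [-34, -33, -19, -15, 24, 31, 43, 50] -> [34, 33, 19, 15, -24, -31, -43, -50]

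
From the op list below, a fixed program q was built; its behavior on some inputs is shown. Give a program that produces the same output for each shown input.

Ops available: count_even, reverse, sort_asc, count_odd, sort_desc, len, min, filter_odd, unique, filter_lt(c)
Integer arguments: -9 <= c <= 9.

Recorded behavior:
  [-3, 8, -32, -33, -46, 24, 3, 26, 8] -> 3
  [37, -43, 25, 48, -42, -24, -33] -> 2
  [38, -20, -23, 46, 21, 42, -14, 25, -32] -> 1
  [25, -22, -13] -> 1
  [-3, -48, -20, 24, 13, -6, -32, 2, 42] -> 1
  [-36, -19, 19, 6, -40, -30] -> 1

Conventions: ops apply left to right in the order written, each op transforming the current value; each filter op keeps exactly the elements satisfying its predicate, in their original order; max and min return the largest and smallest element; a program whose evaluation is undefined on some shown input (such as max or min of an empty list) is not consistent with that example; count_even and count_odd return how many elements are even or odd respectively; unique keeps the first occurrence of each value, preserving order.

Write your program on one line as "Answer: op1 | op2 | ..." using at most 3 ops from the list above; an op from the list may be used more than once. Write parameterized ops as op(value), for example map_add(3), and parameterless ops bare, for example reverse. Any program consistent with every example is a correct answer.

filter_odd | filter_lt(6) | count_odd

Check, running the answer program on each example:
  [-3, 8, -32, -33, -46, 24, 3, 26, 8] -> [-3, -33, 3] -> [-3, -33, 3] -> 3
  [37, -43, 25, 48, -42, -24, -33] -> [37, -43, 25, -33] -> [-43, -33] -> 2
  [38, -20, -23, 46, 21, 42, -14, 25, -32] -> [-23, 21, 25] -> [-23] -> 1
  [25, -22, -13] -> [25, -13] -> [-13] -> 1
  [-3, -48, -20, 24, 13, -6, -32, 2, 42] -> [-3, 13] -> [-3] -> 1
  [-36, -19, 19, 6, -40, -30] -> [-19, 19] -> [-19] -> 1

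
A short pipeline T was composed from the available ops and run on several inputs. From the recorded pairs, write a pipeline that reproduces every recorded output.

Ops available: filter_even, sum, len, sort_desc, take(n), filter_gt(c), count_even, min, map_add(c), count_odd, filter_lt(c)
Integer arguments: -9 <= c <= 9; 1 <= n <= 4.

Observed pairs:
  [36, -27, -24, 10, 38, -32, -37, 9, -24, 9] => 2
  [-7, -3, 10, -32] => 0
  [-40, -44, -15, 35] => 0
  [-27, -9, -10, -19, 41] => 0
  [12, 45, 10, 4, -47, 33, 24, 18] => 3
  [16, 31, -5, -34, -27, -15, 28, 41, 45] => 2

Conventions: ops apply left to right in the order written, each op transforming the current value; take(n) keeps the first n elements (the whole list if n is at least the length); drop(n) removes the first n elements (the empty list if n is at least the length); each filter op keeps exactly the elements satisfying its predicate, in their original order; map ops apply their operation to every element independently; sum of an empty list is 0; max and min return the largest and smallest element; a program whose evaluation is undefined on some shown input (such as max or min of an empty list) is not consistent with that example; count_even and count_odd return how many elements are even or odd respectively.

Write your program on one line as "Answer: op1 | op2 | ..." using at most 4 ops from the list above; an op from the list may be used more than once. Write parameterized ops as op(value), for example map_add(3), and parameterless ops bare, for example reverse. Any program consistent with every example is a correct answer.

map_add(-3) | filter_gt(8) | count_odd

Check, running the answer program on each example:
  [36, -27, -24, 10, 38, -32, -37, 9, -24, 9] -> [33, -30, -27, 7, 35, -35, -40, 6, -27, 6] -> [33, 35] -> 2
  [-7, -3, 10, -32] -> [-10, -6, 7, -35] -> [] -> 0
  [-40, -44, -15, 35] -> [-43, -47, -18, 32] -> [32] -> 0
  [-27, -9, -10, -19, 41] -> [-30, -12, -13, -22, 38] -> [38] -> 0
  [12, 45, 10, 4, -47, 33, 24, 18] -> [9, 42, 7, 1, -50, 30, 21, 15] -> [9, 42, 30, 21, 15] -> 3
  [16, 31, -5, -34, -27, -15, 28, 41, 45] -> [13, 28, -8, -37, -30, -18, 25, 38, 42] -> [13, 28, 25, 38, 42] -> 2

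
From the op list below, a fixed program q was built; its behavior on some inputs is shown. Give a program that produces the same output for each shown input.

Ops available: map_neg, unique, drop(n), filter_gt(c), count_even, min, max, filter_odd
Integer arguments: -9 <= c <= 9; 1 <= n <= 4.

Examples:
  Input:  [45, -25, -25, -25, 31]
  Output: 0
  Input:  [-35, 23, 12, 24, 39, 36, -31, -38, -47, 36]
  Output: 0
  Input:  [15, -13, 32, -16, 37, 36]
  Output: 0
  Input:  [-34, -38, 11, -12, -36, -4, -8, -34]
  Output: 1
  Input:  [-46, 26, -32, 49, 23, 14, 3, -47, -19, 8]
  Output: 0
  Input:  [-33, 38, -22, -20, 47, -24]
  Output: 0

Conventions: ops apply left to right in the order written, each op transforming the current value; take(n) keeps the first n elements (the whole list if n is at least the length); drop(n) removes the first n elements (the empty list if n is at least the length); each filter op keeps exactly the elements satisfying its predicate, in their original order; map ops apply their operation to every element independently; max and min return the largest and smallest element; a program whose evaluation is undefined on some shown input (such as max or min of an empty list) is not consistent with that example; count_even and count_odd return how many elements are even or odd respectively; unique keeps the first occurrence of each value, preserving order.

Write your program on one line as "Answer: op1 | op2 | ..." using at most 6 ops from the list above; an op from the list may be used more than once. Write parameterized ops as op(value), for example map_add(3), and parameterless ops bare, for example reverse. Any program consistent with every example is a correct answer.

drop(3) | map_neg | filter_gt(-8) | drop(4) | count_even

Check, running the answer program on each example:
  [45, -25, -25, -25, 31] -> [-25, 31] -> [25, -31] -> [25] -> [] -> 0
  [-35, 23, 12, 24, 39, 36, -31, -38, -47, 36] -> [24, 39, 36, -31, -38, -47, 36] -> [-24, -39, -36, 31, 38, 47, -36] -> [31, 38, 47] -> [] -> 0
  [15, -13, 32, -16, 37, 36] -> [-16, 37, 36] -> [16, -37, -36] -> [16] -> [] -> 0
  [-34, -38, 11, -12, -36, -4, -8, -34] -> [-12, -36, -4, -8, -34] -> [12, 36, 4, 8, 34] -> [12, 36, 4, 8, 34] -> [34] -> 1
  [-46, 26, -32, 49, 23, 14, 3, -47, -19, 8] -> [49, 23, 14, 3, -47, -19, 8] -> [-49, -23, -14, -3, 47, 19, -8] -> [-3, 47, 19] -> [] -> 0
  [-33, 38, -22, -20, 47, -24] -> [-20, 47, -24] -> [20, -47, 24] -> [20, 24] -> [] -> 0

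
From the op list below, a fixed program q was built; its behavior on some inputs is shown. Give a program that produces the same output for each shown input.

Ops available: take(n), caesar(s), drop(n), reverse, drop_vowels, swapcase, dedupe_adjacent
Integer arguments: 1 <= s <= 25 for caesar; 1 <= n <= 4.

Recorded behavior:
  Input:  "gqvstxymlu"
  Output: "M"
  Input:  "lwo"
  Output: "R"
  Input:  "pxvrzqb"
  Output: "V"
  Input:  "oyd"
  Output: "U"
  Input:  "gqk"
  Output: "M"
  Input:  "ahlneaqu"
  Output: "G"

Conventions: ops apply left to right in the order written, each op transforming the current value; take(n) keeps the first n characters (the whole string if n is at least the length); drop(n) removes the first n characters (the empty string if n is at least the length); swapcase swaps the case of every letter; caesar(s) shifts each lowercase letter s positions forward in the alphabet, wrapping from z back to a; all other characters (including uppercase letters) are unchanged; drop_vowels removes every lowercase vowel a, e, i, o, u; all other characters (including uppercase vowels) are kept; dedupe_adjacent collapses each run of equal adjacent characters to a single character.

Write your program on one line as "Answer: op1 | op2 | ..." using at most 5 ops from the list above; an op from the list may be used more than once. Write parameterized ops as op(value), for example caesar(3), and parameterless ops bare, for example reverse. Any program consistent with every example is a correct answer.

caesar(16) | take(2) | take(1) | caesar(16) | swapcase

Check, running the answer program on each example:
  "gqvstxymlu" -> "wglijnocbk" -> "wg" -> "w" -> "m" -> "M"
  "lwo" -> "bme" -> "bm" -> "b" -> "r" -> "R"
  "pxvrzqb" -> "fnlhpgr" -> "fn" -> "f" -> "v" -> "V"
  "oyd" -> "eot" -> "eo" -> "e" -> "u" -> "U"
  "gqk" -> "wga" -> "wg" -> "w" -> "m" -> "M"
  "ahlneaqu" -> "qxbduqgk" -> "qx" -> "q" -> "g" -> "G"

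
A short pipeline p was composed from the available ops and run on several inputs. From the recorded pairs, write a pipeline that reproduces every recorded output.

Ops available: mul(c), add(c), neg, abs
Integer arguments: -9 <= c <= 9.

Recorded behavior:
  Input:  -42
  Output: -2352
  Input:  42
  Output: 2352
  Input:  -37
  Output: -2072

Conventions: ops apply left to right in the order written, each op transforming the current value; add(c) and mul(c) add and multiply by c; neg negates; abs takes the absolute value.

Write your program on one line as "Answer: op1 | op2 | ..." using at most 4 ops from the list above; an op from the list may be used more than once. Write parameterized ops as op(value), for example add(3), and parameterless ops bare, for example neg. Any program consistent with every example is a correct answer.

mul(8) | neg | mul(-7)

Check, running the answer program on each example:
  -42 -> -336 -> 336 -> -2352
  42 -> 336 -> -336 -> 2352
  -37 -> -296 -> 296 -> -2072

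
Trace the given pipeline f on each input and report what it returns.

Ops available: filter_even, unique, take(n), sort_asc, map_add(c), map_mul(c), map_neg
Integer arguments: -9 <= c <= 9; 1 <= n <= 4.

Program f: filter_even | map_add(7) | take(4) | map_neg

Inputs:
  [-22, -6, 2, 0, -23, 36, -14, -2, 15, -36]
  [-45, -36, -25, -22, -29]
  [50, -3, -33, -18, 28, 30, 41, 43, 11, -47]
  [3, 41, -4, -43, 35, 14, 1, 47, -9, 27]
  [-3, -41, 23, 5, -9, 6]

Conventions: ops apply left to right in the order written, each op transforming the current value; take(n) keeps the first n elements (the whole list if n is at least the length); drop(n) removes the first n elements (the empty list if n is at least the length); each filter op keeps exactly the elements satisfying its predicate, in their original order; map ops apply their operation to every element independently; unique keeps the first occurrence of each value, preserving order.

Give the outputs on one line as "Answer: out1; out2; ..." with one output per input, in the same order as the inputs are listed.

[15, -1, -9, -7]; [29, 15]; [-57, 11, -35, -37]; [-3, -21]; [-13]

Execution, op by op:
  [-22, -6, 2, 0, -23, 36, -14, -2, 15, -36] -> [-22, -6, 2, 0, 36, -14, -2, -36] -> [-15, 1, 9, 7, 43, -7, 5, -29] -> [-15, 1, 9, 7] -> [15, -1, -9, -7]
  [-45, -36, -25, -22, -29] -> [-36, -22] -> [-29, -15] -> [-29, -15] -> [29, 15]
  [50, -3, -33, -18, 28, 30, 41, 43, 11, -47] -> [50, -18, 28, 30] -> [57, -11, 35, 37] -> [57, -11, 35, 37] -> [-57, 11, -35, -37]
  [3, 41, -4, -43, 35, 14, 1, 47, -9, 27] -> [-4, 14] -> [3, 21] -> [3, 21] -> [-3, -21]
  [-3, -41, 23, 5, -9, 6] -> [6] -> [13] -> [13] -> [-13]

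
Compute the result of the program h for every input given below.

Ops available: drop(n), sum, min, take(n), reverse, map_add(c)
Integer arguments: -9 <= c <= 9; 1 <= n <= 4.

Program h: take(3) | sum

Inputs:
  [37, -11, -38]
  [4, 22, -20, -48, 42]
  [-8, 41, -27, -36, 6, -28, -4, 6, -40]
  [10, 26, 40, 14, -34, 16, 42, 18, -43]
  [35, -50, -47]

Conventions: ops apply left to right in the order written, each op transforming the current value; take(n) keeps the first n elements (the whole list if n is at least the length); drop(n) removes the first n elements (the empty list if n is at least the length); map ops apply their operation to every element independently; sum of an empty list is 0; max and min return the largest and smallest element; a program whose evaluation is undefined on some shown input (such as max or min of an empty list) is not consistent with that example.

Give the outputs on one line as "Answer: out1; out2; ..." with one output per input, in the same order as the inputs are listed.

-12; 6; 6; 76; -62

Execution, op by op:
  [37, -11, -38] -> [37, -11, -38] -> -12
  [4, 22, -20, -48, 42] -> [4, 22, -20] -> 6
  [-8, 41, -27, -36, 6, -28, -4, 6, -40] -> [-8, 41, -27] -> 6
  [10, 26, 40, 14, -34, 16, 42, 18, -43] -> [10, 26, 40] -> 76
  [35, -50, -47] -> [35, -50, -47] -> -62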